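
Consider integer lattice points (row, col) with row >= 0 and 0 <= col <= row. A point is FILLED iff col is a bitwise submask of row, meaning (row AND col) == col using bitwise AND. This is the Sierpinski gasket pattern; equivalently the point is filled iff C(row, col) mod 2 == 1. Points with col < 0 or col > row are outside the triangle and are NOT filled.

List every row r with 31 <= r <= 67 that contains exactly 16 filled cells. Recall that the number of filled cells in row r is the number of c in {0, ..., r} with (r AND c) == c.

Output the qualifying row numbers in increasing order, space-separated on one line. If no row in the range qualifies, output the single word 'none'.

Row r has 2^popcount(r) filled cells, so we need popcount(r) = log2(16) = 4.
Scan r = 31..67 and keep those with exactly 4 one-bits:
r=31=11111 popcount=5 -> skip
r=32=100000 popcount=1 -> skip
r=33=100001 popcount=2 -> skip
r=34=100010 popcount=2 -> skip
r=35=100011 popcount=3 -> skip
r=36=100100 popcount=2 -> skip
r=37=100101 popcount=3 -> skip
r=38=100110 popcount=3 -> skip
r=39=100111 popcount=4 -> KEEP
r=40=101000 popcount=2 -> skip
r=41=101001 popcount=3 -> skip
r=42=101010 popcount=3 -> skip
r=43=101011 popcount=4 -> KEEP
r=44=101100 popcount=3 -> skip
r=45=101101 popcount=4 -> KEEP
r=46=101110 popcount=4 -> KEEP
r=47=101111 popcount=5 -> skip
r=48=110000 popcount=2 -> skip
r=49=110001 popcount=3 -> skip
r=50=110010 popcount=3 -> skip
r=51=110011 popcount=4 -> KEEP
r=52=110100 popcount=3 -> skip
r=53=110101 popcount=4 -> KEEP
r=54=110110 popcount=4 -> KEEP
r=55=110111 popcount=5 -> skip
r=56=111000 popcount=3 -> skip
r=57=111001 popcount=4 -> KEEP
r=58=111010 popcount=4 -> KEEP
r=59=111011 popcount=5 -> skip
r=60=111100 popcount=4 -> KEEP
r=61=111101 popcount=5 -> skip
r=62=111110 popcount=5 -> skip
r=63=111111 popcount=6 -> skip
r=64=1000000 popcount=1 -> skip
r=65=1000001 popcount=2 -> skip
r=66=1000010 popcount=2 -> skip
r=67=1000011 popcount=3 -> skip
Kept rows: 39 43 45 46 51 53 54 57 58 60

Answer: 39 43 45 46 51 53 54 57 58 60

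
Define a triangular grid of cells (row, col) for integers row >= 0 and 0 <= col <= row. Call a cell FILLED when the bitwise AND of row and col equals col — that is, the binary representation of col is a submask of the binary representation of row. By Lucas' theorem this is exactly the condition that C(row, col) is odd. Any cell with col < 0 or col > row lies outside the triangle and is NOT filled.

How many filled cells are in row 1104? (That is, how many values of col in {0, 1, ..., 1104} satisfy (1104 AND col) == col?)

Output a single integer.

Answer: 8

Derivation:
1104 in binary = 10001010000
popcount(1104) = number of 1-bits in 10001010000 = 3
A col c satisfies (1104 AND c) == c iff every set bit of c is also set in 1104; each of the 3 set bits of 1104 can independently be on or off in c.
count = 2^3 = 8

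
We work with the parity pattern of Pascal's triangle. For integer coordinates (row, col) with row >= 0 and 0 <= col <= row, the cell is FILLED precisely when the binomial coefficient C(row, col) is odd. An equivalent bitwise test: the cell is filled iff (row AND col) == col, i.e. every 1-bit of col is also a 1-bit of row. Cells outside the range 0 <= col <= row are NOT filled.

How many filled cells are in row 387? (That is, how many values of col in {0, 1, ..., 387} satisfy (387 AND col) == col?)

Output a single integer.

Answer: 16

Derivation:
387 in binary = 110000011
popcount(387) = number of 1-bits in 110000011 = 4
A col c satisfies (387 AND c) == c iff every set bit of c is also set in 387; each of the 4 set bits of 387 can independently be on or off in c.
count = 2^4 = 16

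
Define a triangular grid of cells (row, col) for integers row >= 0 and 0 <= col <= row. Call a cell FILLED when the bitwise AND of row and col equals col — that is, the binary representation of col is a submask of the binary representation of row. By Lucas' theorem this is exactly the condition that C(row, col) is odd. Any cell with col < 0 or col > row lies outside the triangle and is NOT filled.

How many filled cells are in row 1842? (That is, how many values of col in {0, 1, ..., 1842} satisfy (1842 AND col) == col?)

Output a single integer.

1842 in binary = 11100110010
popcount(1842) = number of 1-bits in 11100110010 = 6
A col c satisfies (1842 AND c) == c iff every set bit of c is also set in 1842; each of the 6 set bits of 1842 can independently be on or off in c.
count = 2^6 = 64

Answer: 64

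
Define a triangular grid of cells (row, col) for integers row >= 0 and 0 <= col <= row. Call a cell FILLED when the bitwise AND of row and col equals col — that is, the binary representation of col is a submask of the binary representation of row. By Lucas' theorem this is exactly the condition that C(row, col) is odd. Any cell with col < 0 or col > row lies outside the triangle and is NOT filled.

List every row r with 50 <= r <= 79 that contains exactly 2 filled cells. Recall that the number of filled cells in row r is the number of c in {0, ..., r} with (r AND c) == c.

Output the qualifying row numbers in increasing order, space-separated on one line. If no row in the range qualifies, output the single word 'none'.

Answer: 64

Derivation:
Row r has 2^popcount(r) filled cells, so we need popcount(r) = log2(2) = 1.
Scan r = 50..79 and keep those with exactly 1 one-bits:
r=50=110010 popcount=3 -> skip
r=51=110011 popcount=4 -> skip
r=52=110100 popcount=3 -> skip
r=53=110101 popcount=4 -> skip
r=54=110110 popcount=4 -> skip
r=55=110111 popcount=5 -> skip
r=56=111000 popcount=3 -> skip
r=57=111001 popcount=4 -> skip
r=58=111010 popcount=4 -> skip
r=59=111011 popcount=5 -> skip
r=60=111100 popcount=4 -> skip
r=61=111101 popcount=5 -> skip
r=62=111110 popcount=5 -> skip
r=63=111111 popcount=6 -> skip
r=64=1000000 popcount=1 -> KEEP
r=65=1000001 popcount=2 -> skip
r=66=1000010 popcount=2 -> skip
r=67=1000011 popcount=3 -> skip
r=68=1000100 popcount=2 -> skip
r=69=1000101 popcount=3 -> skip
r=70=1000110 popcount=3 -> skip
r=71=1000111 popcount=4 -> skip
r=72=1001000 popcount=2 -> skip
r=73=1001001 popcount=3 -> skip
r=74=1001010 popcount=3 -> skip
r=75=1001011 popcount=4 -> skip
r=76=1001100 popcount=3 -> skip
r=77=1001101 popcount=4 -> skip
r=78=1001110 popcount=4 -> skip
r=79=1001111 popcount=5 -> skip
Kept rows: 64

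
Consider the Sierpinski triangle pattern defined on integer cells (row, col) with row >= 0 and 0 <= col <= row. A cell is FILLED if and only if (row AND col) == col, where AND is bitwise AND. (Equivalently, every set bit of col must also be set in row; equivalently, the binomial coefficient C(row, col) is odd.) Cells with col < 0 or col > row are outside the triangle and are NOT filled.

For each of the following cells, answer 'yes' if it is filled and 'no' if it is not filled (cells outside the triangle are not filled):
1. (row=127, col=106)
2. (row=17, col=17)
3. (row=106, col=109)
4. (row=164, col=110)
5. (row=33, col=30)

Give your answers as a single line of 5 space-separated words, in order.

Answer: yes yes no no no

Derivation:
(127,106): row=0b1111111, col=0b1101010, row AND col = 0b1101010 = 106; 106 == 106 -> filled
(17,17): row=0b10001, col=0b10001, row AND col = 0b10001 = 17; 17 == 17 -> filled
(106,109): col outside [0, 106] -> not filled
(164,110): row=0b10100100, col=0b1101110, row AND col = 0b100100 = 36; 36 != 110 -> empty
(33,30): row=0b100001, col=0b11110, row AND col = 0b0 = 0; 0 != 30 -> empty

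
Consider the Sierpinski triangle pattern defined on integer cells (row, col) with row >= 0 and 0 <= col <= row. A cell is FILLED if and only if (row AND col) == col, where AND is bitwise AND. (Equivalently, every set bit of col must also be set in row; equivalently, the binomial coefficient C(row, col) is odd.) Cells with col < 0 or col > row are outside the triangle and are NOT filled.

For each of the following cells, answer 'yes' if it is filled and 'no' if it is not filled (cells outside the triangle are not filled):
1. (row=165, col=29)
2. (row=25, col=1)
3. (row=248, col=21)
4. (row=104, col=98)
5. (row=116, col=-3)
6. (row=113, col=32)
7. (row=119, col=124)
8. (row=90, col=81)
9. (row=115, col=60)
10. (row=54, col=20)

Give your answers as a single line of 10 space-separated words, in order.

Answer: no yes no no no yes no no no yes

Derivation:
(165,29): row=0b10100101, col=0b11101, row AND col = 0b101 = 5; 5 != 29 -> empty
(25,1): row=0b11001, col=0b1, row AND col = 0b1 = 1; 1 == 1 -> filled
(248,21): row=0b11111000, col=0b10101, row AND col = 0b10000 = 16; 16 != 21 -> empty
(104,98): row=0b1101000, col=0b1100010, row AND col = 0b1100000 = 96; 96 != 98 -> empty
(116,-3): col outside [0, 116] -> not filled
(113,32): row=0b1110001, col=0b100000, row AND col = 0b100000 = 32; 32 == 32 -> filled
(119,124): col outside [0, 119] -> not filled
(90,81): row=0b1011010, col=0b1010001, row AND col = 0b1010000 = 80; 80 != 81 -> empty
(115,60): row=0b1110011, col=0b111100, row AND col = 0b110000 = 48; 48 != 60 -> empty
(54,20): row=0b110110, col=0b10100, row AND col = 0b10100 = 20; 20 == 20 -> filled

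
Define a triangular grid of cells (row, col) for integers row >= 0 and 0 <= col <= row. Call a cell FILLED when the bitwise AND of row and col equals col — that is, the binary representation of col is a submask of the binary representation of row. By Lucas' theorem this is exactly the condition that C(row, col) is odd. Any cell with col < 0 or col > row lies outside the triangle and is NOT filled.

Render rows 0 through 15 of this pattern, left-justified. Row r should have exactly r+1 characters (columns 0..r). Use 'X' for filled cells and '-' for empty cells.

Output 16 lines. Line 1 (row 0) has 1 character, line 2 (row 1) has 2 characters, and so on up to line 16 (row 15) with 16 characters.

r0=0: X
r1=1: XX
r2=10: X-X
r3=11: XXXX
r4=100: X---X
r5=101: XX--XX
r6=110: X-X-X-X
r7=111: XXXXXXXX
r8=1000: X-------X
r9=1001: XX------XX
r10=1010: X-X-----X-X
r11=1011: XXXX----XXXX
r12=1100: X---X---X---X
r13=1101: XX--XX--XX--XX
r14=1110: X-X-X-X-X-X-X-X
r15=1111: XXXXXXXXXXXXXXXX

Answer: X
XX
X-X
XXXX
X---X
XX--XX
X-X-X-X
XXXXXXXX
X-------X
XX------XX
X-X-----X-X
XXXX----XXXX
X---X---X---X
XX--XX--XX--XX
X-X-X-X-X-X-X-X
XXXXXXXXXXXXXXXX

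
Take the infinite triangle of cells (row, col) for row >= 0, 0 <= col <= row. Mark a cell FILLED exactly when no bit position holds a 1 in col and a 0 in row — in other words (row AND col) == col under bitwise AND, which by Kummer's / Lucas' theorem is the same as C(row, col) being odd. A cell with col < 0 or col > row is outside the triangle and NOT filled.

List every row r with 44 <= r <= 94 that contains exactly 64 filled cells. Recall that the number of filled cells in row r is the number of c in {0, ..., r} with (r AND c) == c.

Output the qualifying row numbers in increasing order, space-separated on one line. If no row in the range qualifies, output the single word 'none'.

Answer: 63

Derivation:
Row r has 2^popcount(r) filled cells, so we need popcount(r) = log2(64) = 6.
Scan r = 44..94 and keep those with exactly 6 one-bits:
r=44=101100 popcount=3 -> skip
r=45=101101 popcount=4 -> skip
r=46=101110 popcount=4 -> skip
r=47=101111 popcount=5 -> skip
r=48=110000 popcount=2 -> skip
r=49=110001 popcount=3 -> skip
r=50=110010 popcount=3 -> skip
r=51=110011 popcount=4 -> skip
r=52=110100 popcount=3 -> skip
r=53=110101 popcount=4 -> skip
r=54=110110 popcount=4 -> skip
r=55=110111 popcount=5 -> skip
r=56=111000 popcount=3 -> skip
r=57=111001 popcount=4 -> skip
r=58=111010 popcount=4 -> skip
r=59=111011 popcount=5 -> skip
r=60=111100 popcount=4 -> skip
r=61=111101 popcount=5 -> skip
r=62=111110 popcount=5 -> skip
r=63=111111 popcount=6 -> KEEP
r=64=1000000 popcount=1 -> skip
r=65=1000001 popcount=2 -> skip
r=66=1000010 popcount=2 -> skip
r=67=1000011 popcount=3 -> skip
r=68=1000100 popcount=2 -> skip
r=69=1000101 popcount=3 -> skip
r=70=1000110 popcount=3 -> skip
r=71=1000111 popcount=4 -> skip
r=72=1001000 popcount=2 -> skip
r=73=1001001 popcount=3 -> skip
r=74=1001010 popcount=3 -> skip
r=75=1001011 popcount=4 -> skip
r=76=1001100 popcount=3 -> skip
r=77=1001101 popcount=4 -> skip
r=78=1001110 popcount=4 -> skip
r=79=1001111 popcount=5 -> skip
r=80=1010000 popcount=2 -> skip
r=81=1010001 popcount=3 -> skip
r=82=1010010 popcount=3 -> skip
r=83=1010011 popcount=4 -> skip
r=84=1010100 popcount=3 -> skip
r=85=1010101 popcount=4 -> skip
r=86=1010110 popcount=4 -> skip
r=87=1010111 popcount=5 -> skip
r=88=1011000 popcount=3 -> skip
r=89=1011001 popcount=4 -> skip
r=90=1011010 popcount=4 -> skip
r=91=1011011 popcount=5 -> skip
r=92=1011100 popcount=4 -> skip
r=93=1011101 popcount=5 -> skip
r=94=1011110 popcount=5 -> skip
Kept rows: 63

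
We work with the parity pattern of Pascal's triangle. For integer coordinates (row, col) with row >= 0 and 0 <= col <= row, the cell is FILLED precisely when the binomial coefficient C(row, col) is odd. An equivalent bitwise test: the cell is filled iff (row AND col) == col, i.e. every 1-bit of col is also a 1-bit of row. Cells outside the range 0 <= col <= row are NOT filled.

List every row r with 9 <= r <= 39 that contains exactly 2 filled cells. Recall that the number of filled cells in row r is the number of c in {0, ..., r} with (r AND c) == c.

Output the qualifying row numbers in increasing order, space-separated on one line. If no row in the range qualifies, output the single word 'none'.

Answer: 16 32

Derivation:
Row r has 2^popcount(r) filled cells, so we need popcount(r) = log2(2) = 1.
Scan r = 9..39 and keep those with exactly 1 one-bits:
r=9=1001 popcount=2 -> skip
r=10=1010 popcount=2 -> skip
r=11=1011 popcount=3 -> skip
r=12=1100 popcount=2 -> skip
r=13=1101 popcount=3 -> skip
r=14=1110 popcount=3 -> skip
r=15=1111 popcount=4 -> skip
r=16=10000 popcount=1 -> KEEP
r=17=10001 popcount=2 -> skip
r=18=10010 popcount=2 -> skip
r=19=10011 popcount=3 -> skip
r=20=10100 popcount=2 -> skip
r=21=10101 popcount=3 -> skip
r=22=10110 popcount=3 -> skip
r=23=10111 popcount=4 -> skip
r=24=11000 popcount=2 -> skip
r=25=11001 popcount=3 -> skip
r=26=11010 popcount=3 -> skip
r=27=11011 popcount=4 -> skip
r=28=11100 popcount=3 -> skip
r=29=11101 popcount=4 -> skip
r=30=11110 popcount=4 -> skip
r=31=11111 popcount=5 -> skip
r=32=100000 popcount=1 -> KEEP
r=33=100001 popcount=2 -> skip
r=34=100010 popcount=2 -> skip
r=35=100011 popcount=3 -> skip
r=36=100100 popcount=2 -> skip
r=37=100101 popcount=3 -> skip
r=38=100110 popcount=3 -> skip
r=39=100111 popcount=4 -> skip
Kept rows: 16 32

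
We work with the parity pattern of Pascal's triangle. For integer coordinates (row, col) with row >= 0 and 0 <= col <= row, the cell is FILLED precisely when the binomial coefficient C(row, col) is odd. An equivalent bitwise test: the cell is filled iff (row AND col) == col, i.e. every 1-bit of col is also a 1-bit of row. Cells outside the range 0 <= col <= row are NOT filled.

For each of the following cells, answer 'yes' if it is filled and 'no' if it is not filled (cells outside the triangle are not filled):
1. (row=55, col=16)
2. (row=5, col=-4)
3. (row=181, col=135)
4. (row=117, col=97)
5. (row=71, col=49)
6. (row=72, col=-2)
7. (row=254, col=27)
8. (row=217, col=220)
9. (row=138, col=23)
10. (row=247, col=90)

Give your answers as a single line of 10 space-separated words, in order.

Answer: yes no no yes no no no no no no

Derivation:
(55,16): row=0b110111, col=0b10000, row AND col = 0b10000 = 16; 16 == 16 -> filled
(5,-4): col outside [0, 5] -> not filled
(181,135): row=0b10110101, col=0b10000111, row AND col = 0b10000101 = 133; 133 != 135 -> empty
(117,97): row=0b1110101, col=0b1100001, row AND col = 0b1100001 = 97; 97 == 97 -> filled
(71,49): row=0b1000111, col=0b110001, row AND col = 0b1 = 1; 1 != 49 -> empty
(72,-2): col outside [0, 72] -> not filled
(254,27): row=0b11111110, col=0b11011, row AND col = 0b11010 = 26; 26 != 27 -> empty
(217,220): col outside [0, 217] -> not filled
(138,23): row=0b10001010, col=0b10111, row AND col = 0b10 = 2; 2 != 23 -> empty
(247,90): row=0b11110111, col=0b1011010, row AND col = 0b1010010 = 82; 82 != 90 -> empty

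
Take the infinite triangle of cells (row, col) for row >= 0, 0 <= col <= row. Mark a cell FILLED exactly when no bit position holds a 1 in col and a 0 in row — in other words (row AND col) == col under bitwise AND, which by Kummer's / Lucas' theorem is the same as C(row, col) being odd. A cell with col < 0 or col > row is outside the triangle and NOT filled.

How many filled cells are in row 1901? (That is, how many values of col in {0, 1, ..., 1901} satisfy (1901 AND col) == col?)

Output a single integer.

1901 in binary = 11101101101
popcount(1901) = number of 1-bits in 11101101101 = 8
A col c satisfies (1901 AND c) == c iff every set bit of c is also set in 1901; each of the 8 set bits of 1901 can independently be on or off in c.
count = 2^8 = 256

Answer: 256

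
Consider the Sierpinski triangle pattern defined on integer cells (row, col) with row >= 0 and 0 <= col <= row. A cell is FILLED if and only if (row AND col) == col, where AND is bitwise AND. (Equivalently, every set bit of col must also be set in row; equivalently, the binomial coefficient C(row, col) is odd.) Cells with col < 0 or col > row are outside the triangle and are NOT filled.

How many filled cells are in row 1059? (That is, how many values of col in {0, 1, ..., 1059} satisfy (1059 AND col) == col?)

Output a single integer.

Answer: 16

Derivation:
1059 in binary = 10000100011
popcount(1059) = number of 1-bits in 10000100011 = 4
A col c satisfies (1059 AND c) == c iff every set bit of c is also set in 1059; each of the 4 set bits of 1059 can independently be on or off in c.
count = 2^4 = 16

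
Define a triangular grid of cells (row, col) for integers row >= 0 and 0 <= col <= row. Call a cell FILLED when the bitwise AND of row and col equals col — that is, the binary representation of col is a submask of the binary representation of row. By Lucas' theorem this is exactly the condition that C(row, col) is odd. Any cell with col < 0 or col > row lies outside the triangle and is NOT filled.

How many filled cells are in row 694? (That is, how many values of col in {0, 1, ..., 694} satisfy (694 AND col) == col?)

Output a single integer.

Answer: 64

Derivation:
694 in binary = 1010110110
popcount(694) = number of 1-bits in 1010110110 = 6
A col c satisfies (694 AND c) == c iff every set bit of c is also set in 694; each of the 6 set bits of 694 can independently be on or off in c.
count = 2^6 = 64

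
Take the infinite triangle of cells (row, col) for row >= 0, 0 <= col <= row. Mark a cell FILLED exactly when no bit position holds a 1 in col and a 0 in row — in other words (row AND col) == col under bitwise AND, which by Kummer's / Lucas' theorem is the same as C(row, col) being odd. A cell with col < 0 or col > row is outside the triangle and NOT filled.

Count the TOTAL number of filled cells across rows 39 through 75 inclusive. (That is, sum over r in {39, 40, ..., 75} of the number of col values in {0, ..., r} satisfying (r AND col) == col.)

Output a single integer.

r39=100111 pc4: +16 =16
r40=101000 pc2: +4 =20
r41=101001 pc3: +8 =28
r42=101010 pc3: +8 =36
r43=101011 pc4: +16 =52
r44=101100 pc3: +8 =60
r45=101101 pc4: +16 =76
r46=101110 pc4: +16 =92
r47=101111 pc5: +32 =124
r48=110000 pc2: +4 =128
r49=110001 pc3: +8 =136
r50=110010 pc3: +8 =144
r51=110011 pc4: +16 =160
r52=110100 pc3: +8 =168
r53=110101 pc4: +16 =184
r54=110110 pc4: +16 =200
r55=110111 pc5: +32 =232
r56=111000 pc3: +8 =240
r57=111001 pc4: +16 =256
r58=111010 pc4: +16 =272
r59=111011 pc5: +32 =304
r60=111100 pc4: +16 =320
r61=111101 pc5: +32 =352
r62=111110 pc5: +32 =384
r63=111111 pc6: +64 =448
r64=1000000 pc1: +2 =450
r65=1000001 pc2: +4 =454
r66=1000010 pc2: +4 =458
r67=1000011 pc3: +8 =466
r68=1000100 pc2: +4 =470
r69=1000101 pc3: +8 =478
r70=1000110 pc3: +8 =486
r71=1000111 pc4: +16 =502
r72=1001000 pc2: +4 =506
r73=1001001 pc3: +8 =514
r74=1001010 pc3: +8 =522
r75=1001011 pc4: +16 =538

Answer: 538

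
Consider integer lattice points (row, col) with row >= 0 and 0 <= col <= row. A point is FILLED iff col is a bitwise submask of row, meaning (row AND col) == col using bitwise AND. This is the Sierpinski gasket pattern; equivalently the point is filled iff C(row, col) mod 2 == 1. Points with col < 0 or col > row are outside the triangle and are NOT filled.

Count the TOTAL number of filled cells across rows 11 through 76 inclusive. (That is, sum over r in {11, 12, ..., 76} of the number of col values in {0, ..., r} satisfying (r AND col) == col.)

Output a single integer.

Answer: 790

Derivation:
r11=1011 pc3: +8 =8
r12=1100 pc2: +4 =12
r13=1101 pc3: +8 =20
r14=1110 pc3: +8 =28
r15=1111 pc4: +16 =44
r16=10000 pc1: +2 =46
r17=10001 pc2: +4 =50
r18=10010 pc2: +4 =54
r19=10011 pc3: +8 =62
r20=10100 pc2: +4 =66
r21=10101 pc3: +8 =74
r22=10110 pc3: +8 =82
r23=10111 pc4: +16 =98
r24=11000 pc2: +4 =102
r25=11001 pc3: +8 =110
r26=11010 pc3: +8 =118
r27=11011 pc4: +16 =134
r28=11100 pc3: +8 =142
r29=11101 pc4: +16 =158
r30=11110 pc4: +16 =174
r31=11111 pc5: +32 =206
r32=100000 pc1: +2 =208
r33=100001 pc2: +4 =212
r34=100010 pc2: +4 =216
r35=100011 pc3: +8 =224
r36=100100 pc2: +4 =228
r37=100101 pc3: +8 =236
r38=100110 pc3: +8 =244
r39=100111 pc4: +16 =260
r40=101000 pc2: +4 =264
r41=101001 pc3: +8 =272
r42=101010 pc3: +8 =280
r43=101011 pc4: +16 =296
r44=101100 pc3: +8 =304
r45=101101 pc4: +16 =320
r46=101110 pc4: +16 =336
r47=101111 pc5: +32 =368
r48=110000 pc2: +4 =372
r49=110001 pc3: +8 =380
r50=110010 pc3: +8 =388
r51=110011 pc4: +16 =404
r52=110100 pc3: +8 =412
r53=110101 pc4: +16 =428
r54=110110 pc4: +16 =444
r55=110111 pc5: +32 =476
r56=111000 pc3: +8 =484
r57=111001 pc4: +16 =500
r58=111010 pc4: +16 =516
r59=111011 pc5: +32 =548
r60=111100 pc4: +16 =564
r61=111101 pc5: +32 =596
r62=111110 pc5: +32 =628
r63=111111 pc6: +64 =692
r64=1000000 pc1: +2 =694
r65=1000001 pc2: +4 =698
r66=1000010 pc2: +4 =702
r67=1000011 pc3: +8 =710
r68=1000100 pc2: +4 =714
r69=1000101 pc3: +8 =722
r70=1000110 pc3: +8 =730
r71=1000111 pc4: +16 =746
r72=1001000 pc2: +4 =750
r73=1001001 pc3: +8 =758
r74=1001010 pc3: +8 =766
r75=1001011 pc4: +16 =782
r76=1001100 pc3: +8 =790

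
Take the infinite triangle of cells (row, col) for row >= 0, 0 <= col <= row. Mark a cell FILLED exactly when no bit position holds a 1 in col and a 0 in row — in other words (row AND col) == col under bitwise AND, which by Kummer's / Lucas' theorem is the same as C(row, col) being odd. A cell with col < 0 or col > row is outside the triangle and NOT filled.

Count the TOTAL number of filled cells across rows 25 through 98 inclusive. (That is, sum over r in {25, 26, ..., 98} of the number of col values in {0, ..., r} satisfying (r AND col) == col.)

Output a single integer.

r25=11001 pc3: +8 =8
r26=11010 pc3: +8 =16
r27=11011 pc4: +16 =32
r28=11100 pc3: +8 =40
r29=11101 pc4: +16 =56
r30=11110 pc4: +16 =72
r31=11111 pc5: +32 =104
r32=100000 pc1: +2 =106
r33=100001 pc2: +4 =110
r34=100010 pc2: +4 =114
r35=100011 pc3: +8 =122
r36=100100 pc2: +4 =126
r37=100101 pc3: +8 =134
r38=100110 pc3: +8 =142
r39=100111 pc4: +16 =158
r40=101000 pc2: +4 =162
r41=101001 pc3: +8 =170
r42=101010 pc3: +8 =178
r43=101011 pc4: +16 =194
r44=101100 pc3: +8 =202
r45=101101 pc4: +16 =218
r46=101110 pc4: +16 =234
r47=101111 pc5: +32 =266
r48=110000 pc2: +4 =270
r49=110001 pc3: +8 =278
r50=110010 pc3: +8 =286
r51=110011 pc4: +16 =302
r52=110100 pc3: +8 =310
r53=110101 pc4: +16 =326
r54=110110 pc4: +16 =342
r55=110111 pc5: +32 =374
r56=111000 pc3: +8 =382
r57=111001 pc4: +16 =398
r58=111010 pc4: +16 =414
r59=111011 pc5: +32 =446
r60=111100 pc4: +16 =462
r61=111101 pc5: +32 =494
r62=111110 pc5: +32 =526
r63=111111 pc6: +64 =590
r64=1000000 pc1: +2 =592
r65=1000001 pc2: +4 =596
r66=1000010 pc2: +4 =600
r67=1000011 pc3: +8 =608
r68=1000100 pc2: +4 =612
r69=1000101 pc3: +8 =620
r70=1000110 pc3: +8 =628
r71=1000111 pc4: +16 =644
r72=1001000 pc2: +4 =648
r73=1001001 pc3: +8 =656
r74=1001010 pc3: +8 =664
r75=1001011 pc4: +16 =680
r76=1001100 pc3: +8 =688
r77=1001101 pc4: +16 =704
r78=1001110 pc4: +16 =720
r79=1001111 pc5: +32 =752
r80=1010000 pc2: +4 =756
r81=1010001 pc3: +8 =764
r82=1010010 pc3: +8 =772
r83=1010011 pc4: +16 =788
r84=1010100 pc3: +8 =796
r85=1010101 pc4: +16 =812
r86=1010110 pc4: +16 =828
r87=1010111 pc5: +32 =860
r88=1011000 pc3: +8 =868
r89=1011001 pc4: +16 =884
r90=1011010 pc4: +16 =900
r91=1011011 pc5: +32 =932
r92=1011100 pc4: +16 =948
r93=1011101 pc5: +32 =980
r94=1011110 pc5: +32 =1012
r95=1011111 pc6: +64 =1076
r96=1100000 pc2: +4 =1080
r97=1100001 pc3: +8 =1088
r98=1100010 pc3: +8 =1096

Answer: 1096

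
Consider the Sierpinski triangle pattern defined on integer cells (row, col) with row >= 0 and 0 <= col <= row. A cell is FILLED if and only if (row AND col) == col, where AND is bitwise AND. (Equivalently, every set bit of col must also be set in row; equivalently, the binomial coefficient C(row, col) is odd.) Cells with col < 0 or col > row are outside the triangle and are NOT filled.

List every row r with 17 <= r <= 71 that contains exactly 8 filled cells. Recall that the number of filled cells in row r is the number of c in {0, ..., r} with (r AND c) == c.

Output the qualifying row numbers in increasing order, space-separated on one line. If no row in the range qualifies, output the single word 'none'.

Row r has 2^popcount(r) filled cells, so we need popcount(r) = log2(8) = 3.
Scan r = 17..71 and keep those with exactly 3 one-bits:
r=17=10001 popcount=2 -> skip
r=18=10010 popcount=2 -> skip
r=19=10011 popcount=3 -> KEEP
r=20=10100 popcount=2 -> skip
r=21=10101 popcount=3 -> KEEP
r=22=10110 popcount=3 -> KEEP
r=23=10111 popcount=4 -> skip
r=24=11000 popcount=2 -> skip
r=25=11001 popcount=3 -> KEEP
r=26=11010 popcount=3 -> KEEP
r=27=11011 popcount=4 -> skip
r=28=11100 popcount=3 -> KEEP
r=29=11101 popcount=4 -> skip
r=30=11110 popcount=4 -> skip
r=31=11111 popcount=5 -> skip
r=32=100000 popcount=1 -> skip
r=33=100001 popcount=2 -> skip
r=34=100010 popcount=2 -> skip
r=35=100011 popcount=3 -> KEEP
r=36=100100 popcount=2 -> skip
r=37=100101 popcount=3 -> KEEP
r=38=100110 popcount=3 -> KEEP
r=39=100111 popcount=4 -> skip
r=40=101000 popcount=2 -> skip
r=41=101001 popcount=3 -> KEEP
r=42=101010 popcount=3 -> KEEP
r=43=101011 popcount=4 -> skip
r=44=101100 popcount=3 -> KEEP
r=45=101101 popcount=4 -> skip
r=46=101110 popcount=4 -> skip
r=47=101111 popcount=5 -> skip
r=48=110000 popcount=2 -> skip
r=49=110001 popcount=3 -> KEEP
r=50=110010 popcount=3 -> KEEP
r=51=110011 popcount=4 -> skip
r=52=110100 popcount=3 -> KEEP
r=53=110101 popcount=4 -> skip
r=54=110110 popcount=4 -> skip
r=55=110111 popcount=5 -> skip
r=56=111000 popcount=3 -> KEEP
r=57=111001 popcount=4 -> skip
r=58=111010 popcount=4 -> skip
r=59=111011 popcount=5 -> skip
r=60=111100 popcount=4 -> skip
r=61=111101 popcount=5 -> skip
r=62=111110 popcount=5 -> skip
r=63=111111 popcount=6 -> skip
r=64=1000000 popcount=1 -> skip
r=65=1000001 popcount=2 -> skip
r=66=1000010 popcount=2 -> skip
r=67=1000011 popcount=3 -> KEEP
r=68=1000100 popcount=2 -> skip
r=69=1000101 popcount=3 -> KEEP
r=70=1000110 popcount=3 -> KEEP
r=71=1000111 popcount=4 -> skip
Kept rows: 19 21 22 25 26 28 35 37 38 41 42 44 49 50 52 56 67 69 70

Answer: 19 21 22 25 26 28 35 37 38 41 42 44 49 50 52 56 67 69 70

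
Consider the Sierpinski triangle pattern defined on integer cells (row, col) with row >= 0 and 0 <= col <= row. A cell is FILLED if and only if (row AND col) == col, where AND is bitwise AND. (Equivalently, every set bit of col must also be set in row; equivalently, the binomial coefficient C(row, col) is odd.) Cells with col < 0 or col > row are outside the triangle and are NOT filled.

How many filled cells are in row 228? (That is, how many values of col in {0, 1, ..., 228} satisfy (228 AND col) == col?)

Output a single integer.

Answer: 16

Derivation:
228 in binary = 11100100
popcount(228) = number of 1-bits in 11100100 = 4
A col c satisfies (228 AND c) == c iff every set bit of c is also set in 228; each of the 4 set bits of 228 can independently be on or off in c.
count = 2^4 = 16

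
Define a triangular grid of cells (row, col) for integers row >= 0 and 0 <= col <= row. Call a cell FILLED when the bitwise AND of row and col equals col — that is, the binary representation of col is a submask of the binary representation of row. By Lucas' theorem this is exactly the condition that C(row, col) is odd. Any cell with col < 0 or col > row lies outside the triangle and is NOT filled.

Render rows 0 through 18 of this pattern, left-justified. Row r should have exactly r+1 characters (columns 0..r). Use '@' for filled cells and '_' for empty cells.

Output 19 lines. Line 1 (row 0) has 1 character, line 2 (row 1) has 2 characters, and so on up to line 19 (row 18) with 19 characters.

Answer: @
@@
@_@
@@@@
@___@
@@__@@
@_@_@_@
@@@@@@@@
@_______@
@@______@@
@_@_____@_@
@@@@____@@@@
@___@___@___@
@@__@@__@@__@@
@_@_@_@_@_@_@_@
@@@@@@@@@@@@@@@@
@_______________@
@@______________@@
@_@_____________@_@

Derivation:
r0=0: @
r1=1: @@
r2=10: @_@
r3=11: @@@@
r4=100: @___@
r5=101: @@__@@
r6=110: @_@_@_@
r7=111: @@@@@@@@
r8=1000: @_______@
r9=1001: @@______@@
r10=1010: @_@_____@_@
r11=1011: @@@@____@@@@
r12=1100: @___@___@___@
r13=1101: @@__@@__@@__@@
r14=1110: @_@_@_@_@_@_@_@
r15=1111: @@@@@@@@@@@@@@@@
r16=10000: @_______________@
r17=10001: @@______________@@
r18=10010: @_@_____________@_@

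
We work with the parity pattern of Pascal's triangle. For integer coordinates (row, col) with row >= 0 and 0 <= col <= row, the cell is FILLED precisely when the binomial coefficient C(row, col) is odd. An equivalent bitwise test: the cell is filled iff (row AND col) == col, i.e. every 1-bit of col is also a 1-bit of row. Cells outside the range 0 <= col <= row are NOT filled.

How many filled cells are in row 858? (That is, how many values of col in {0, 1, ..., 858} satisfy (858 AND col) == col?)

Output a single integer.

858 in binary = 1101011010
popcount(858) = number of 1-bits in 1101011010 = 6
A col c satisfies (858 AND c) == c iff every set bit of c is also set in 858; each of the 6 set bits of 858 can independently be on or off in c.
count = 2^6 = 64

Answer: 64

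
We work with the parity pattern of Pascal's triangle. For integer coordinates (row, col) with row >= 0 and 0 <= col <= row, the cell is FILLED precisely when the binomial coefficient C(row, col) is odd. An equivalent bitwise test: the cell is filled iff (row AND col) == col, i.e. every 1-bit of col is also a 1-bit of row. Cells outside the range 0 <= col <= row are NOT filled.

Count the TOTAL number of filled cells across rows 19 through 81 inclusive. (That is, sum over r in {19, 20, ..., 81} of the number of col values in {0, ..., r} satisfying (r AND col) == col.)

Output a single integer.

r19=10011 pc3: +8 =8
r20=10100 pc2: +4 =12
r21=10101 pc3: +8 =20
r22=10110 pc3: +8 =28
r23=10111 pc4: +16 =44
r24=11000 pc2: +4 =48
r25=11001 pc3: +8 =56
r26=11010 pc3: +8 =64
r27=11011 pc4: +16 =80
r28=11100 pc3: +8 =88
r29=11101 pc4: +16 =104
r30=11110 pc4: +16 =120
r31=11111 pc5: +32 =152
r32=100000 pc1: +2 =154
r33=100001 pc2: +4 =158
r34=100010 pc2: +4 =162
r35=100011 pc3: +8 =170
r36=100100 pc2: +4 =174
r37=100101 pc3: +8 =182
r38=100110 pc3: +8 =190
r39=100111 pc4: +16 =206
r40=101000 pc2: +4 =210
r41=101001 pc3: +8 =218
r42=101010 pc3: +8 =226
r43=101011 pc4: +16 =242
r44=101100 pc3: +8 =250
r45=101101 pc4: +16 =266
r46=101110 pc4: +16 =282
r47=101111 pc5: +32 =314
r48=110000 pc2: +4 =318
r49=110001 pc3: +8 =326
r50=110010 pc3: +8 =334
r51=110011 pc4: +16 =350
r52=110100 pc3: +8 =358
r53=110101 pc4: +16 =374
r54=110110 pc4: +16 =390
r55=110111 pc5: +32 =422
r56=111000 pc3: +8 =430
r57=111001 pc4: +16 =446
r58=111010 pc4: +16 =462
r59=111011 pc5: +32 =494
r60=111100 pc4: +16 =510
r61=111101 pc5: +32 =542
r62=111110 pc5: +32 =574
r63=111111 pc6: +64 =638
r64=1000000 pc1: +2 =640
r65=1000001 pc2: +4 =644
r66=1000010 pc2: +4 =648
r67=1000011 pc3: +8 =656
r68=1000100 pc2: +4 =660
r69=1000101 pc3: +8 =668
r70=1000110 pc3: +8 =676
r71=1000111 pc4: +16 =692
r72=1001000 pc2: +4 =696
r73=1001001 pc3: +8 =704
r74=1001010 pc3: +8 =712
r75=1001011 pc4: +16 =728
r76=1001100 pc3: +8 =736
r77=1001101 pc4: +16 =752
r78=1001110 pc4: +16 =768
r79=1001111 pc5: +32 =800
r80=1010000 pc2: +4 =804
r81=1010001 pc3: +8 =812

Answer: 812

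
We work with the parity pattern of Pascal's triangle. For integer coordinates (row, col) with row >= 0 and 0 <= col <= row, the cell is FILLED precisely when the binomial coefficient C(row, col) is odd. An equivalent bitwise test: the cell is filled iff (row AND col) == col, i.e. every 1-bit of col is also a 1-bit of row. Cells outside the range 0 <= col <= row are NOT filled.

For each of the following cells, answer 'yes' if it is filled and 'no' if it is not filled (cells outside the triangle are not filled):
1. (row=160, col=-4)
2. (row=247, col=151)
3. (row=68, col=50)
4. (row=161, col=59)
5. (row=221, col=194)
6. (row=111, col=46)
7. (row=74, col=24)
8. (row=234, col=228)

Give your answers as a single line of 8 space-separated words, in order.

(160,-4): col outside [0, 160] -> not filled
(247,151): row=0b11110111, col=0b10010111, row AND col = 0b10010111 = 151; 151 == 151 -> filled
(68,50): row=0b1000100, col=0b110010, row AND col = 0b0 = 0; 0 != 50 -> empty
(161,59): row=0b10100001, col=0b111011, row AND col = 0b100001 = 33; 33 != 59 -> empty
(221,194): row=0b11011101, col=0b11000010, row AND col = 0b11000000 = 192; 192 != 194 -> empty
(111,46): row=0b1101111, col=0b101110, row AND col = 0b101110 = 46; 46 == 46 -> filled
(74,24): row=0b1001010, col=0b11000, row AND col = 0b1000 = 8; 8 != 24 -> empty
(234,228): row=0b11101010, col=0b11100100, row AND col = 0b11100000 = 224; 224 != 228 -> empty

Answer: no yes no no no yes no no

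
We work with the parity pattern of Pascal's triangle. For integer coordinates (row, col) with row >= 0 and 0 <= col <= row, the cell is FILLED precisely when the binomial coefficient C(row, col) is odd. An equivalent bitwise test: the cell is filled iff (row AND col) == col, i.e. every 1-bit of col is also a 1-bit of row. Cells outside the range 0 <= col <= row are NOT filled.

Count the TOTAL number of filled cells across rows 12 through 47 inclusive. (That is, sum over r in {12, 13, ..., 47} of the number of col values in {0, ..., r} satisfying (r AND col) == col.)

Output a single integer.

Answer: 360

Derivation:
r12=1100 pc2: +4 =4
r13=1101 pc3: +8 =12
r14=1110 pc3: +8 =20
r15=1111 pc4: +16 =36
r16=10000 pc1: +2 =38
r17=10001 pc2: +4 =42
r18=10010 pc2: +4 =46
r19=10011 pc3: +8 =54
r20=10100 pc2: +4 =58
r21=10101 pc3: +8 =66
r22=10110 pc3: +8 =74
r23=10111 pc4: +16 =90
r24=11000 pc2: +4 =94
r25=11001 pc3: +8 =102
r26=11010 pc3: +8 =110
r27=11011 pc4: +16 =126
r28=11100 pc3: +8 =134
r29=11101 pc4: +16 =150
r30=11110 pc4: +16 =166
r31=11111 pc5: +32 =198
r32=100000 pc1: +2 =200
r33=100001 pc2: +4 =204
r34=100010 pc2: +4 =208
r35=100011 pc3: +8 =216
r36=100100 pc2: +4 =220
r37=100101 pc3: +8 =228
r38=100110 pc3: +8 =236
r39=100111 pc4: +16 =252
r40=101000 pc2: +4 =256
r41=101001 pc3: +8 =264
r42=101010 pc3: +8 =272
r43=101011 pc4: +16 =288
r44=101100 pc3: +8 =296
r45=101101 pc4: +16 =312
r46=101110 pc4: +16 =328
r47=101111 pc5: +32 =360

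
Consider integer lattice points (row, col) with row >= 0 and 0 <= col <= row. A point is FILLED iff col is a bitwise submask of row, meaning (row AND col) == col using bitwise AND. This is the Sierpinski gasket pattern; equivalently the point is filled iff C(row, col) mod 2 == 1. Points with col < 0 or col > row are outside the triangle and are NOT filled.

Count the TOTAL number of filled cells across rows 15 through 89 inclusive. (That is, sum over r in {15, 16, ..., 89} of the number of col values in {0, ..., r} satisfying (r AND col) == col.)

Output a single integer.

r15=1111 pc4: +16 =16
r16=10000 pc1: +2 =18
r17=10001 pc2: +4 =22
r18=10010 pc2: +4 =26
r19=10011 pc3: +8 =34
r20=10100 pc2: +4 =38
r21=10101 pc3: +8 =46
r22=10110 pc3: +8 =54
r23=10111 pc4: +16 =70
r24=11000 pc2: +4 =74
r25=11001 pc3: +8 =82
r26=11010 pc3: +8 =90
r27=11011 pc4: +16 =106
r28=11100 pc3: +8 =114
r29=11101 pc4: +16 =130
r30=11110 pc4: +16 =146
r31=11111 pc5: +32 =178
r32=100000 pc1: +2 =180
r33=100001 pc2: +4 =184
r34=100010 pc2: +4 =188
r35=100011 pc3: +8 =196
r36=100100 pc2: +4 =200
r37=100101 pc3: +8 =208
r38=100110 pc3: +8 =216
r39=100111 pc4: +16 =232
r40=101000 pc2: +4 =236
r41=101001 pc3: +8 =244
r42=101010 pc3: +8 =252
r43=101011 pc4: +16 =268
r44=101100 pc3: +8 =276
r45=101101 pc4: +16 =292
r46=101110 pc4: +16 =308
r47=101111 pc5: +32 =340
r48=110000 pc2: +4 =344
r49=110001 pc3: +8 =352
r50=110010 pc3: +8 =360
r51=110011 pc4: +16 =376
r52=110100 pc3: +8 =384
r53=110101 pc4: +16 =400
r54=110110 pc4: +16 =416
r55=110111 pc5: +32 =448
r56=111000 pc3: +8 =456
r57=111001 pc4: +16 =472
r58=111010 pc4: +16 =488
r59=111011 pc5: +32 =520
r60=111100 pc4: +16 =536
r61=111101 pc5: +32 =568
r62=111110 pc5: +32 =600
r63=111111 pc6: +64 =664
r64=1000000 pc1: +2 =666
r65=1000001 pc2: +4 =670
r66=1000010 pc2: +4 =674
r67=1000011 pc3: +8 =682
r68=1000100 pc2: +4 =686
r69=1000101 pc3: +8 =694
r70=1000110 pc3: +8 =702
r71=1000111 pc4: +16 =718
r72=1001000 pc2: +4 =722
r73=1001001 pc3: +8 =730
r74=1001010 pc3: +8 =738
r75=1001011 pc4: +16 =754
r76=1001100 pc3: +8 =762
r77=1001101 pc4: +16 =778
r78=1001110 pc4: +16 =794
r79=1001111 pc5: +32 =826
r80=1010000 pc2: +4 =830
r81=1010001 pc3: +8 =838
r82=1010010 pc3: +8 =846
r83=1010011 pc4: +16 =862
r84=1010100 pc3: +8 =870
r85=1010101 pc4: +16 =886
r86=1010110 pc4: +16 =902
r87=1010111 pc5: +32 =934
r88=1011000 pc3: +8 =942
r89=1011001 pc4: +16 =958

Answer: 958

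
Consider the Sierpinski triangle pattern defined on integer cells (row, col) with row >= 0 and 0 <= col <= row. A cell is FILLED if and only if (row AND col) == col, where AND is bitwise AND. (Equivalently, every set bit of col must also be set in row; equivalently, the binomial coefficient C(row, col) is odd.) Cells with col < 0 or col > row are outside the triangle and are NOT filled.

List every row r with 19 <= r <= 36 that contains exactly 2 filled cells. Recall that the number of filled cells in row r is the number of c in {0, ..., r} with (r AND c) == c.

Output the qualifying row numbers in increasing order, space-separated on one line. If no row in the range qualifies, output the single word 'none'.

Answer: 32

Derivation:
Row r has 2^popcount(r) filled cells, so we need popcount(r) = log2(2) = 1.
Scan r = 19..36 and keep those with exactly 1 one-bits:
r=19=10011 popcount=3 -> skip
r=20=10100 popcount=2 -> skip
r=21=10101 popcount=3 -> skip
r=22=10110 popcount=3 -> skip
r=23=10111 popcount=4 -> skip
r=24=11000 popcount=2 -> skip
r=25=11001 popcount=3 -> skip
r=26=11010 popcount=3 -> skip
r=27=11011 popcount=4 -> skip
r=28=11100 popcount=3 -> skip
r=29=11101 popcount=4 -> skip
r=30=11110 popcount=4 -> skip
r=31=11111 popcount=5 -> skip
r=32=100000 popcount=1 -> KEEP
r=33=100001 popcount=2 -> skip
r=34=100010 popcount=2 -> skip
r=35=100011 popcount=3 -> skip
r=36=100100 popcount=2 -> skip
Kept rows: 32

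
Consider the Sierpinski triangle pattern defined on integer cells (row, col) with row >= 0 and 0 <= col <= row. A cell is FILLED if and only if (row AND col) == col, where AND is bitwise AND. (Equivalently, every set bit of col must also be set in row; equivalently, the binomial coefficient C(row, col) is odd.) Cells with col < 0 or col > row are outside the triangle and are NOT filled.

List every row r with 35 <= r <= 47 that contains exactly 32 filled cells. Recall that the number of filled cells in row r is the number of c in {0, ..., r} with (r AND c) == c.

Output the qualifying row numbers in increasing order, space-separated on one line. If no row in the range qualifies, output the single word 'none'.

Answer: 47

Derivation:
Row r has 2^popcount(r) filled cells, so we need popcount(r) = log2(32) = 5.
Scan r = 35..47 and keep those with exactly 5 one-bits:
r=35=100011 popcount=3 -> skip
r=36=100100 popcount=2 -> skip
r=37=100101 popcount=3 -> skip
r=38=100110 popcount=3 -> skip
r=39=100111 popcount=4 -> skip
r=40=101000 popcount=2 -> skip
r=41=101001 popcount=3 -> skip
r=42=101010 popcount=3 -> skip
r=43=101011 popcount=4 -> skip
r=44=101100 popcount=3 -> skip
r=45=101101 popcount=4 -> skip
r=46=101110 popcount=4 -> skip
r=47=101111 popcount=5 -> KEEP
Kept rows: 47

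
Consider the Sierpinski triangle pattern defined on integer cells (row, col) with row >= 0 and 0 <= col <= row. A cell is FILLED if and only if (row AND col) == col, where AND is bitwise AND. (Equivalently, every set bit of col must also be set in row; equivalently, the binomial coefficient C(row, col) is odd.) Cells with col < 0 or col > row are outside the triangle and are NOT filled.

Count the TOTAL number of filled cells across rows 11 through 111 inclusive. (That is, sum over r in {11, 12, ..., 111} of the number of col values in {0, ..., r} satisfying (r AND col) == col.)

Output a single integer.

r11=1011 pc3: +8 =8
r12=1100 pc2: +4 =12
r13=1101 pc3: +8 =20
r14=1110 pc3: +8 =28
r15=1111 pc4: +16 =44
r16=10000 pc1: +2 =46
r17=10001 pc2: +4 =50
r18=10010 pc2: +4 =54
r19=10011 pc3: +8 =62
r20=10100 pc2: +4 =66
r21=10101 pc3: +8 =74
r22=10110 pc3: +8 =82
r23=10111 pc4: +16 =98
r24=11000 pc2: +4 =102
r25=11001 pc3: +8 =110
r26=11010 pc3: +8 =118
r27=11011 pc4: +16 =134
r28=11100 pc3: +8 =142
r29=11101 pc4: +16 =158
r30=11110 pc4: +16 =174
r31=11111 pc5: +32 =206
r32=100000 pc1: +2 =208
r33=100001 pc2: +4 =212
r34=100010 pc2: +4 =216
r35=100011 pc3: +8 =224
r36=100100 pc2: +4 =228
r37=100101 pc3: +8 =236
r38=100110 pc3: +8 =244
r39=100111 pc4: +16 =260
r40=101000 pc2: +4 =264
r41=101001 pc3: +8 =272
r42=101010 pc3: +8 =280
r43=101011 pc4: +16 =296
r44=101100 pc3: +8 =304
r45=101101 pc4: +16 =320
r46=101110 pc4: +16 =336
r47=101111 pc5: +32 =368
r48=110000 pc2: +4 =372
r49=110001 pc3: +8 =380
r50=110010 pc3: +8 =388
r51=110011 pc4: +16 =404
r52=110100 pc3: +8 =412
r53=110101 pc4: +16 =428
r54=110110 pc4: +16 =444
r55=110111 pc5: +32 =476
r56=111000 pc3: +8 =484
r57=111001 pc4: +16 =500
r58=111010 pc4: +16 =516
r59=111011 pc5: +32 =548
r60=111100 pc4: +16 =564
r61=111101 pc5: +32 =596
r62=111110 pc5: +32 =628
r63=111111 pc6: +64 =692
r64=1000000 pc1: +2 =694
r65=1000001 pc2: +4 =698
r66=1000010 pc2: +4 =702
r67=1000011 pc3: +8 =710
r68=1000100 pc2: +4 =714
r69=1000101 pc3: +8 =722
r70=1000110 pc3: +8 =730
r71=1000111 pc4: +16 =746
r72=1001000 pc2: +4 =750
r73=1001001 pc3: +8 =758
r74=1001010 pc3: +8 =766
r75=1001011 pc4: +16 =782
r76=1001100 pc3: +8 =790
r77=1001101 pc4: +16 =806
r78=1001110 pc4: +16 =822
r79=1001111 pc5: +32 =854
r80=1010000 pc2: +4 =858
r81=1010001 pc3: +8 =866
r82=1010010 pc3: +8 =874
r83=1010011 pc4: +16 =890
r84=1010100 pc3: +8 =898
r85=1010101 pc4: +16 =914
r86=1010110 pc4: +16 =930
r87=1010111 pc5: +32 =962
r88=1011000 pc3: +8 =970
r89=1011001 pc4: +16 =986
r90=1011010 pc4: +16 =1002
r91=1011011 pc5: +32 =1034
r92=1011100 pc4: +16 =1050
r93=1011101 pc5: +32 =1082
r94=1011110 pc5: +32 =1114
r95=1011111 pc6: +64 =1178
r96=1100000 pc2: +4 =1182
r97=1100001 pc3: +8 =1190
r98=1100010 pc3: +8 =1198
r99=1100011 pc4: +16 =1214
r100=1100100 pc3: +8 =1222
r101=1100101 pc4: +16 =1238
r102=1100110 pc4: +16 =1254
r103=1100111 pc5: +32 =1286
r104=1101000 pc3: +8 =1294
r105=1101001 pc4: +16 =1310
r106=1101010 pc4: +16 =1326
r107=1101011 pc5: +32 =1358
r108=1101100 pc4: +16 =1374
r109=1101101 pc5: +32 =1406
r110=1101110 pc5: +32 =1438
r111=1101111 pc6: +64 =1502

Answer: 1502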